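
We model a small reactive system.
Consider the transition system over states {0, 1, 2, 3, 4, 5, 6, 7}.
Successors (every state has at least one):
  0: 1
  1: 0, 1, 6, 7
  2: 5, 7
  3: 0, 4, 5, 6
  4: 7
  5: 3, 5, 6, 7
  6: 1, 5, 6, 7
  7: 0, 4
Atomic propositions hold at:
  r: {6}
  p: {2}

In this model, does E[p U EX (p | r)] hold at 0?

Sat(p | r) = {2, 6}
Sat(EX (p | r)) = {s : some successor in {2, 6}} = {1, 3, 5, 6}
E[p U EX (p | r)]: least fixpoint, start Z0 = Sat(EX (p | r)) = {1, 3, 5, 6}, add states in Sat(p) with some successor in Z. Z1 = {1, 2, 3, 5, 6}; fixed.
Sat(E[p U EX (p | r)]) = {1, 2, 3, 5, 6}
0 ∉ Sat(E[p U EX (p | r)]) = {1, 2, 3, 5, 6}, so the formula does not hold at 0.

No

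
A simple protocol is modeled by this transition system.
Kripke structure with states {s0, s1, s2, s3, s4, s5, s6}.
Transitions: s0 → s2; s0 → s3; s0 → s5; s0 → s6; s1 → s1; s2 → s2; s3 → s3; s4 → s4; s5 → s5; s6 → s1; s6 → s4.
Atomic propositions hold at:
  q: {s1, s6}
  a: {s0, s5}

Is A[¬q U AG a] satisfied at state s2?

No

Sat(¬q) = {s0, s2, s3, s4, s5}
AG a: greatest fixpoint, start Z0 = {s0, s5}, keep only states in Sat with every successor in Z. Z1 = {s5}; fixed.
Sat(AG a) = {s5}
A[¬q U AG a]: least fixpoint, start Z0 = Sat(AG a) = {s5}, add states in Sat(¬q) with every successor in Z. Already a fixed point.
Sat(A[¬q U AG a]) = {s5}
s2 ∉ Sat(A[¬q U AG a]) = {s5}, so the formula does not hold at s2.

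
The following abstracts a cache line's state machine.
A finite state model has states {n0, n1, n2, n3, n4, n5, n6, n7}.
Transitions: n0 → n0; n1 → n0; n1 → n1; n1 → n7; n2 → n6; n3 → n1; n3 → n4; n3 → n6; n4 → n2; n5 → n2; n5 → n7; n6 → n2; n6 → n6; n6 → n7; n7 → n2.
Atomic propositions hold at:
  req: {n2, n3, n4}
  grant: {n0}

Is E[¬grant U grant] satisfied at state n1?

Sat(¬grant) = {n1, n2, n3, n4, n5, n6, n7}
E[¬grant U grant]: least fixpoint, start Z0 = Sat(grant) = {n0}, add states in Sat(¬grant) with some successor in Z. Z1 = {n0, n1}; Z2 = {n0, n1, n3}; fixed.
Sat(E[¬grant U grant]) = {n0, n1, n3}
n1 ∈ Sat(E[¬grant U grant]) = {n0, n1, n3}, so the formula holds at n1.

Yes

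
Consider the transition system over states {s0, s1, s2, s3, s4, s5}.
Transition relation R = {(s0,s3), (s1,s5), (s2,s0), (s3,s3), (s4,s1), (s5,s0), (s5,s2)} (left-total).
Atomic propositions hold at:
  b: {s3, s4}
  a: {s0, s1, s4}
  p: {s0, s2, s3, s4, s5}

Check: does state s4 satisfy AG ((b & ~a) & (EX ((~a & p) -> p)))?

Sat(~a) = {s2, s3, s5}
Sat(b & ~a) = {s3}
Sat(~a & p) = {s2, s3, s5}
Sat((~a & p) -> p) = {s0, s1, s2, s3, s4, s5}
Sat(EX ((~a & p) -> p)) = {s : some successor in {s0, s1, s2, s3, s4, s5}} = {s0, s1, s2, s3, s4, s5}
Sat((b & ~a) & (EX ((~a & p) -> p))) = {s3}
AG ((b & ~a) & (EX ((~a & p) -> p))): greatest fixpoint, start Z0 = {s3}, keep only states in Sat with every successor in Z. Already a fixed point.
Sat(AG ((b & ~a) & (EX ((~a & p) -> p)))) = {s3}
s4 ∉ Sat(AG ((b & ~a) & (EX ((~a & p) -> p)))) = {s3}, so the formula does not hold at s4.

No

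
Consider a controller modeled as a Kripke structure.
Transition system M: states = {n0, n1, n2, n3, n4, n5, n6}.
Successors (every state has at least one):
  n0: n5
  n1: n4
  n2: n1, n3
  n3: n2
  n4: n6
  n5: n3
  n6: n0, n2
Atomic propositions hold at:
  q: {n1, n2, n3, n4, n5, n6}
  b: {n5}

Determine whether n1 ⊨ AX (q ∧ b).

Sat(q ∧ b) = {n5}
Sat(AX (q ∧ b)) = {s : every successor in {n5}} = {n0}
n1 ∉ Sat(AX (q ∧ b)) = {n0}, so the formula does not hold at n1.

No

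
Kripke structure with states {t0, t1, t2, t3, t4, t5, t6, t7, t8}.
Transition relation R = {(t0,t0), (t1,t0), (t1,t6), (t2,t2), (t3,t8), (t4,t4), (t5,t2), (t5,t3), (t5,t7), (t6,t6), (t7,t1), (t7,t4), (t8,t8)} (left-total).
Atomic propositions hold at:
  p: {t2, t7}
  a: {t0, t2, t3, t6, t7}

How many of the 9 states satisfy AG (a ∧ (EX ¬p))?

Sat(¬p) = {t0, t1, t3, t4, t5, t6, t8}
Sat(EX ¬p) = {s : some successor in {t0, t1, t3, t4, t5, t6, t8}} = {t0, t1, t3, t4, t5, t6, t7, t8}
Sat(a ∧ (EX ¬p)) = {t0, t3, t6, t7}
AG (a ∧ (EX ¬p)): greatest fixpoint, start Z0 = {t0, t3, t6, t7}, keep only states in Sat with every successor in Z. Z1 = {t0, t6}; fixed.
Sat(AG (a ∧ (EX ¬p))) = {t0, t6}
|Sat(AG (a ∧ (EX ¬p)))| = |{t0, t6}| = 2.

2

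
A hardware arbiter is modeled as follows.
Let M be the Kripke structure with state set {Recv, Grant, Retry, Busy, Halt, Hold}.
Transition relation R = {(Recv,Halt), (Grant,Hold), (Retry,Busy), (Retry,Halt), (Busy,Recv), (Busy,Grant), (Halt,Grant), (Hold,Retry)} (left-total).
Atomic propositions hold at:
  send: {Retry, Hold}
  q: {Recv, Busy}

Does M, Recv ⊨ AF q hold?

Yes

AF q: least fixpoint, start Z0 = {Recv, Busy}, add states with every successor in Z. Already a fixed point.
Sat(AF q) = {Recv, Busy}
Recv ∈ Sat(AF q) = {Recv, Busy}, so the formula holds at Recv.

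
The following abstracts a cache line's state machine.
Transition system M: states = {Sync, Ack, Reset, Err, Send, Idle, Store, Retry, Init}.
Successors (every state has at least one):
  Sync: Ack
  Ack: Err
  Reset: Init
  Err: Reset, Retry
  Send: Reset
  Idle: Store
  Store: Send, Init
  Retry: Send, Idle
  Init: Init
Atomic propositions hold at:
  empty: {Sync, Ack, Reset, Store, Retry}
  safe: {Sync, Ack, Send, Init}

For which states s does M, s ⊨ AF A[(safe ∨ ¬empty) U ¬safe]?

{Sync, Ack, Reset, Err, Send, Idle, Store, Retry}

Sat(¬empty) = {Err, Send, Idle, Init}
Sat(safe ∨ ¬empty) = {Sync, Ack, Err, Send, Idle, Init}
Sat(¬safe) = {Reset, Err, Idle, Store, Retry}
A[(safe ∨ ¬empty) U ¬safe]: least fixpoint, start Z0 = Sat(¬safe) = {Reset, Err, Idle, Store, Retry}, add states in Sat(safe ∨ ¬empty) with every successor in Z. Z1 = {Ack, Reset, Err, Send, Idle, Store, Retry}; Z2 = {Sync, Ack, Reset, Err, Send, Idle, Store, Retry}; fixed.
Sat(A[(safe ∨ ¬empty) U ¬safe]) = {Sync, Ack, Reset, Err, Send, Idle, Store, Retry}
AF A[(safe ∨ ¬empty) U ¬safe]: least fixpoint, start Z0 = {Sync, Ack, Reset, Err, Send, Idle, Store, Retry}, add states with every successor in Z. Already a fixed point.
Sat(AF A[(safe ∨ ¬empty) U ¬safe]) = {Sync, Ack, Reset, Err, Send, Idle, Store, Retry}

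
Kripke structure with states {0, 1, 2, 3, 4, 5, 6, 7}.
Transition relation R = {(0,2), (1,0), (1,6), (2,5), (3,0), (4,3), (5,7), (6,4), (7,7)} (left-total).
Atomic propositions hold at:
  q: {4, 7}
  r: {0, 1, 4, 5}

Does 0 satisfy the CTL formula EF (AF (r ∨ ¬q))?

Sat(¬q) = {0, 1, 2, 3, 5, 6}
Sat(r ∨ ¬q) = {0, 1, 2, 3, 4, 5, 6}
AF (r ∨ ¬q): least fixpoint, start Z0 = {0, 1, 2, 3, 4, 5, 6}, add states with every successor in Z. Already a fixed point.
Sat(AF (r ∨ ¬q)) = {0, 1, 2, 3, 4, 5, 6}
EF (AF (r ∨ ¬q)): least fixpoint, start Z0 = {0, 1, 2, 3, 4, 5, 6}, add states with some successor in Z. Already a fixed point.
Sat(EF (AF (r ∨ ¬q))) = {0, 1, 2, 3, 4, 5, 6}
0 ∈ Sat(EF (AF (r ∨ ¬q))) = {0, 1, 2, 3, 4, 5, 6}, so the formula holds at 0.

Yes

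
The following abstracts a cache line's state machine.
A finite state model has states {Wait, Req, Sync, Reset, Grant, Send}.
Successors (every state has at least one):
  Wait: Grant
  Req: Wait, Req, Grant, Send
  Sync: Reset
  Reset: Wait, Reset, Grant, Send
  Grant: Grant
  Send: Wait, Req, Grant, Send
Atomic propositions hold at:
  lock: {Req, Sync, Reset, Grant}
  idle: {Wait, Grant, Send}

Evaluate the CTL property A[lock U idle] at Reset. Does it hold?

A[lock U idle]: least fixpoint, start Z0 = Sat(idle) = {Wait, Grant, Send}, add states in Sat(lock) with every successor in Z. Already a fixed point.
Sat(A[lock U idle]) = {Wait, Grant, Send}
Reset ∉ Sat(A[lock U idle]) = {Wait, Grant, Send}, so the formula does not hold at Reset.

No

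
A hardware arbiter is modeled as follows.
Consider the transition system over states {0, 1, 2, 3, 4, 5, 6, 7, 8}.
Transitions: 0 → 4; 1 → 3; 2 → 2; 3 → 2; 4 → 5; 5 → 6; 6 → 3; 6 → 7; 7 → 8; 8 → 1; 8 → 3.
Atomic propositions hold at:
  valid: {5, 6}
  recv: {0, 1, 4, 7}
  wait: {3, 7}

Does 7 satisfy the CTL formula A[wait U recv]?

Yes

A[wait U recv]: least fixpoint, start Z0 = Sat(recv) = {0, 1, 4, 7}, add states in Sat(wait) with every successor in Z. Already a fixed point.
Sat(A[wait U recv]) = {0, 1, 4, 7}
7 ∈ Sat(A[wait U recv]) = {0, 1, 4, 7}, so the formula holds at 7.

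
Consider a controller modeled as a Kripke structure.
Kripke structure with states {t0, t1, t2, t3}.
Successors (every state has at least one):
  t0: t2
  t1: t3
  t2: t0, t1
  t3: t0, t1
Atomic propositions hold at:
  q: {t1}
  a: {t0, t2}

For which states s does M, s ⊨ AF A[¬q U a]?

{t0, t2}

Sat(¬q) = {t0, t2, t3}
A[¬q U a]: least fixpoint, start Z0 = Sat(a) = {t0, t2}, add states in Sat(¬q) with every successor in Z. Already a fixed point.
Sat(A[¬q U a]) = {t0, t2}
AF A[¬q U a]: least fixpoint, start Z0 = {t0, t2}, add states with every successor in Z. Already a fixed point.
Sat(AF A[¬q U a]) = {t0, t2}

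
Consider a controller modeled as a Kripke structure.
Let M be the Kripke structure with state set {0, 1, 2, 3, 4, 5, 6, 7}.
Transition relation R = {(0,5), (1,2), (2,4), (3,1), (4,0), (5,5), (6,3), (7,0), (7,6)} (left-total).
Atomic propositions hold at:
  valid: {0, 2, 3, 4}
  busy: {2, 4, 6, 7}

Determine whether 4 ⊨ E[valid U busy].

E[valid U busy]: least fixpoint, start Z0 = Sat(busy) = {2, 4, 6, 7}, add states in Sat(valid) with some successor in Z. Already a fixed point.
Sat(E[valid U busy]) = {2, 4, 6, 7}
4 ∈ Sat(E[valid U busy]) = {2, 4, 6, 7}, so the formula holds at 4.

Yes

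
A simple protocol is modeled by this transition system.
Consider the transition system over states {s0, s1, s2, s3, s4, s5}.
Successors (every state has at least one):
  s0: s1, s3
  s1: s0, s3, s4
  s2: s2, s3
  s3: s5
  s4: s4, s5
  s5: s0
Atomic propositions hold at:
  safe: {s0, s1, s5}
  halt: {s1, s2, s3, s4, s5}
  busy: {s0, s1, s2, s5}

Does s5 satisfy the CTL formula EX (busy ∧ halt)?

Sat(busy ∧ halt) = {s1, s2, s5}
Sat(EX (busy ∧ halt)) = {s : some successor in {s1, s2, s5}} = {s0, s2, s3, s4}
s5 ∉ Sat(EX (busy ∧ halt)) = {s0, s2, s3, s4}, so the formula does not hold at s5.

No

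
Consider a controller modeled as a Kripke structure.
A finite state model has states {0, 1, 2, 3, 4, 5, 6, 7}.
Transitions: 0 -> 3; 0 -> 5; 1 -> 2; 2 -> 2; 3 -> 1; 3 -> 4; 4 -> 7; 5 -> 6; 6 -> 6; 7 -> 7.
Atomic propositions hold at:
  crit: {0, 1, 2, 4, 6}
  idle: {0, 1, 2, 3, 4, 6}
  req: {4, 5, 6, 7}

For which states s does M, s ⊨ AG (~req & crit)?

{1, 2}

Sat(~req) = {0, 1, 2, 3}
Sat(~req & crit) = {0, 1, 2}
AG (~req & crit): greatest fixpoint, start Z0 = {0, 1, 2}, keep only states in Sat with every successor in Z. Z1 = {1, 2}; fixed.
Sat(AG (~req & crit)) = {1, 2}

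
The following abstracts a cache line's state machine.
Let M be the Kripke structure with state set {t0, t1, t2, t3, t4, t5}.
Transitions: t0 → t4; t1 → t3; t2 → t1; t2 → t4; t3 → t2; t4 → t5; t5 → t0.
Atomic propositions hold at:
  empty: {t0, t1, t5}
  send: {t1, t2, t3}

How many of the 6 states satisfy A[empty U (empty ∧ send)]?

1

Sat(empty ∧ send) = {t1}
A[empty U (empty ∧ send)]: least fixpoint, start Z0 = Sat((empty ∧ send)) = {t1}, add states in Sat(empty) with every successor in Z. Already a fixed point.
Sat(A[empty U (empty ∧ send)]) = {t1}
|Sat(A[empty U (empty ∧ send)])| = |{t1}| = 1.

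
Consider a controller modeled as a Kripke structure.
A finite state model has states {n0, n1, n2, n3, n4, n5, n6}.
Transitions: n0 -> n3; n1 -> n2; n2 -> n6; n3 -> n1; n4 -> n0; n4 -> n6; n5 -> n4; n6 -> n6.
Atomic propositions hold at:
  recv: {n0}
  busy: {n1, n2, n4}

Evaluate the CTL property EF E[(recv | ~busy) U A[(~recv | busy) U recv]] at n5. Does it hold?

Yes

Sat(~busy) = {n0, n3, n5, n6}
Sat(recv | ~busy) = {n0, n3, n5, n6}
Sat(~recv) = {n1, n2, n3, n4, n5, n6}
Sat(~recv | busy) = {n1, n2, n3, n4, n5, n6}
A[(~recv | busy) U recv]: least fixpoint, start Z0 = Sat(recv) = {n0}, add states in Sat(~recv | busy) with every successor in Z. Already a fixed point.
Sat(A[(~recv | busy) U recv]) = {n0}
E[(recv | ~busy) U A[(~recv | busy) U recv]]: least fixpoint, start Z0 = Sat(A[(~recv | busy) U recv]) = {n0}, add states in Sat(recv | ~busy) with some successor in Z. Already a fixed point.
Sat(E[(recv | ~busy) U A[(~recv | busy) U recv]]) = {n0}
EF E[(recv | ~busy) U A[(~recv | busy) U recv]]: least fixpoint, start Z0 = {n0}, add states with some successor in Z. Z1 = {n0, n4}; Z2 = {n0, n4, n5}; fixed.
Sat(EF E[(recv | ~busy) U A[(~recv | busy) U recv]]) = {n0, n4, n5}
n5 ∈ Sat(EF E[(recv | ~busy) U A[(~recv | busy) U recv]]) = {n0, n4, n5}, so the formula holds at n5.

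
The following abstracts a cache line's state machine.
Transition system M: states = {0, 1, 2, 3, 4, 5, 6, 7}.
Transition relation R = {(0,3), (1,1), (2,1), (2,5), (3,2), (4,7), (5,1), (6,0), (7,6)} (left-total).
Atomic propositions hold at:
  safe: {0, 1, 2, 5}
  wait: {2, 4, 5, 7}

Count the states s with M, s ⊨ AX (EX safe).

Sat(EX safe) = {s : some successor in {0, 1, 2, 5}} = {1, 2, 3, 5, 6}
Sat(AX (EX safe)) = {s : every successor in {1, 2, 3, 5, 6}} = {0, 1, 2, 3, 5, 7}
|Sat(AX (EX safe))| = |{0, 1, 2, 3, 5, 7}| = 6.

6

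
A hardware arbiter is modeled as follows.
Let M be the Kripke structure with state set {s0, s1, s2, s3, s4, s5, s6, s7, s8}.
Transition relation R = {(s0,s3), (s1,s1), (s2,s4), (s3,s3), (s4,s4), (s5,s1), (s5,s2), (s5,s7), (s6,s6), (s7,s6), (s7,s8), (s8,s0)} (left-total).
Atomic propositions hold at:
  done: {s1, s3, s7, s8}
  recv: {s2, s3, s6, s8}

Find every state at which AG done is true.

{s1, s3}

AG done: greatest fixpoint, start Z0 = {s1, s3, s7, s8}, keep only states in Sat with every successor in Z. Z1 = {s1, s3}; fixed.
Sat(AG done) = {s1, s3}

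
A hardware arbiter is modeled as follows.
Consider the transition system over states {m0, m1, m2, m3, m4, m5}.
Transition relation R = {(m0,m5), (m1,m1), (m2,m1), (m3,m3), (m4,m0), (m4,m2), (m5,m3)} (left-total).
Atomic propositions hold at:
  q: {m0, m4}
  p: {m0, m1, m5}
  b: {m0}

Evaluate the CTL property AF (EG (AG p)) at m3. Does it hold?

AG p: greatest fixpoint, start Z0 = {m0, m1, m5}, keep only states in Sat with every successor in Z. Z1 = {m0, m1}; Z2 = {m1}; fixed.
Sat(AG p) = {m1}
EG (AG p): greatest fixpoint, start Z0 = {m1}, keep only states in Sat with some successor in Z. Already a fixed point.
Sat(EG (AG p)) = {m1}
AF (EG (AG p)): least fixpoint, start Z0 = {m1}, add states with every successor in Z. Z1 = {m1, m2}; fixed.
Sat(AF (EG (AG p))) = {m1, m2}
m3 ∉ Sat(AF (EG (AG p))) = {m1, m2}, so the formula does not hold at m3.

No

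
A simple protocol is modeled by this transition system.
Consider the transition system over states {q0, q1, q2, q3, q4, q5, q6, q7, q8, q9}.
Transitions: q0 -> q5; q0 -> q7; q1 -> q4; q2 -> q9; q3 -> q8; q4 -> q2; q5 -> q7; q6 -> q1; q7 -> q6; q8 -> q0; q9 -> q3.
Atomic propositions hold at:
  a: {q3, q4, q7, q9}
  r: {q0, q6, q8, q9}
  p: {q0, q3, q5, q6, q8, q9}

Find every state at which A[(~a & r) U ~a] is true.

Sat(~a) = {q0, q1, q2, q5, q6, q8}
Sat(~a & r) = {q0, q6, q8}
A[(~a & r) U ~a]: least fixpoint, start Z0 = Sat(~a) = {q0, q1, q2, q5, q6, q8}, add states in Sat(~a & r) with every successor in Z. Already a fixed point.
Sat(A[(~a & r) U ~a]) = {q0, q1, q2, q5, q6, q8}

{q0, q1, q2, q5, q6, q8}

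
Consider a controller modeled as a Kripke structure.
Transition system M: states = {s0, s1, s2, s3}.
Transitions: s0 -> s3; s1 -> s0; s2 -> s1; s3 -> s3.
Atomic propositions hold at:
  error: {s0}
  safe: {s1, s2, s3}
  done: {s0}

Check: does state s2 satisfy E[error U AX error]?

No

Sat(AX error) = {s : every successor in {s0}} = {s1}
E[error U AX error]: least fixpoint, start Z0 = Sat(AX error) = {s1}, add states in Sat(error) with some successor in Z. Already a fixed point.
Sat(E[error U AX error]) = {s1}
s2 ∉ Sat(E[error U AX error]) = {s1}, so the formula does not hold at s2.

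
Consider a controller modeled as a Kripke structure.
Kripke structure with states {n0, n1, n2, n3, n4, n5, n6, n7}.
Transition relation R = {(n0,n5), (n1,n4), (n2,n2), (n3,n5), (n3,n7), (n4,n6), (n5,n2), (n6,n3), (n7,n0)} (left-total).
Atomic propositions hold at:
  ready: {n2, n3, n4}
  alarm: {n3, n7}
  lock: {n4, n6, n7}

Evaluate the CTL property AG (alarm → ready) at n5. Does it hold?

Yes

Sat(alarm → ready) = {n0, n1, n2, n3, n4, n5, n6}
AG (alarm → ready): greatest fixpoint, start Z0 = {n0, n1, n2, n3, n4, n5, n6}, keep only states in Sat with every successor in Z. Z1 = {n0, n1, n2, n4, n5, n6}; Z2 = {n0, n1, n2, n4, n5}; Z3 = {n0, n1, n2, n5}; Z4 = {n0, n2, n5}; fixed.
Sat(AG (alarm → ready)) = {n0, n2, n5}
n5 ∈ Sat(AG (alarm → ready)) = {n0, n2, n5}, so the formula holds at n5.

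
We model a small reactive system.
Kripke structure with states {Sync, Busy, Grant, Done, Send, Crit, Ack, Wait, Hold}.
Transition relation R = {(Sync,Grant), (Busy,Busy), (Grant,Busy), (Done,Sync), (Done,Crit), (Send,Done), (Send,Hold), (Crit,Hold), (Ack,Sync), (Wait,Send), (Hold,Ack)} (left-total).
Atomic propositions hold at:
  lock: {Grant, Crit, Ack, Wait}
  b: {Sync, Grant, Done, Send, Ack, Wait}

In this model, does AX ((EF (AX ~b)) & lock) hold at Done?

No

Sat(~b) = {Busy, Crit, Hold}
Sat(AX ~b) = {s : every successor in {Busy, Crit, Hold}} = {Busy, Grant, Crit}
EF (AX ~b): least fixpoint, start Z0 = {Busy, Grant, Crit}, add states with some successor in Z. Z1 = {Sync, Busy, Grant, Done, Crit}; Z2 = {Sync, Busy, Grant, Done, Send, Crit, Ack}; Z3 = {Sync, Busy, Grant, Done, Send, Crit, Ack, Wait, Hold}; fixed.
Sat(EF (AX ~b)) = {Sync, Busy, Grant, Done, Send, Crit, Ack, Wait, Hold}
Sat((EF (AX ~b)) & lock) = {Grant, Crit, Ack, Wait}
Sat(AX ((EF (AX ~b)) & lock)) = {s : every successor in {Grant, Crit, Ack, Wait}} = {Sync, Hold}
Done ∉ Sat(AX ((EF (AX ~b)) & lock)) = {Sync, Hold}, so the formula does not hold at Done.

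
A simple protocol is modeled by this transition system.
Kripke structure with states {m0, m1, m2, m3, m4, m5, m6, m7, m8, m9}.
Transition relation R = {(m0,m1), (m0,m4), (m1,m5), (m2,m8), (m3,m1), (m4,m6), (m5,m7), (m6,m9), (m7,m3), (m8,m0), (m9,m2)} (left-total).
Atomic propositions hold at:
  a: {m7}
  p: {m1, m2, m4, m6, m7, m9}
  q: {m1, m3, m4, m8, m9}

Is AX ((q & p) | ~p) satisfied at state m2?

Sat(q & p) = {m1, m4, m9}
Sat(~p) = {m0, m3, m5, m8}
Sat((q & p) | ~p) = {m0, m1, m3, m4, m5, m8, m9}
Sat(AX ((q & p) | ~p)) = {s : every successor in {m0, m1, m3, m4, m5, m8, m9}} = {m0, m1, m2, m3, m6, m7, m8}
m2 ∈ Sat(AX ((q & p) | ~p)) = {m0, m1, m2, m3, m6, m7, m8}, so the formula holds at m2.

Yes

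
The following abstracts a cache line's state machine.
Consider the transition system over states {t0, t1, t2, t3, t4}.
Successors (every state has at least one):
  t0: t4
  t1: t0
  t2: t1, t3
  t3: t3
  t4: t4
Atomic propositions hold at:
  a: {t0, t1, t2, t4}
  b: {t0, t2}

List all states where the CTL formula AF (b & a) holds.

Sat(b & a) = {t0, t2}
AF (b & a): least fixpoint, start Z0 = {t0, t2}, add states with every successor in Z. Z1 = {t0, t1, t2}; fixed.
Sat(AF (b & a)) = {t0, t1, t2}

{t0, t1, t2}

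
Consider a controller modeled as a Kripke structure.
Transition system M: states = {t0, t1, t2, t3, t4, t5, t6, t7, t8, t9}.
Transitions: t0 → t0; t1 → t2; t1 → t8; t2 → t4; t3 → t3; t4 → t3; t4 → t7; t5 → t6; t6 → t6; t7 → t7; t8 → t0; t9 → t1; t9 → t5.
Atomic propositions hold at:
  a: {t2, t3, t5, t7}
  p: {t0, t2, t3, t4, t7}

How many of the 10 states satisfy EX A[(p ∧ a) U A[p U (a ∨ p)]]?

Sat(p ∧ a) = {t2, t3, t7}
Sat(a ∨ p) = {t0, t2, t3, t4, t5, t7}
A[p U (a ∨ p)]: least fixpoint, start Z0 = Sat((a ∨ p)) = {t0, t2, t3, t4, t5, t7}, add states in Sat(p) with every successor in Z. Already a fixed point.
Sat(A[p U (a ∨ p)]) = {t0, t2, t3, t4, t5, t7}
A[(p ∧ a) U A[p U (a ∨ p)]]: least fixpoint, start Z0 = Sat(A[p U (a ∨ p)]) = {t0, t2, t3, t4, t5, t7}, add states in Sat(p ∧ a) with every successor in Z. Already a fixed point.
Sat(A[(p ∧ a) U A[p U (a ∨ p)]]) = {t0, t2, t3, t4, t5, t7}
Sat(EX A[(p ∧ a) U A[p U (a ∨ p)]]) = {s : some successor in {t0, t2, t3, t4, t5, t7}} = {t0, t1, t2, t3, t4, t7, t8, t9}
|Sat(EX A[(p ∧ a) U A[p U (a ∨ p)]])| = |{t0, t1, t2, t3, t4, t7, t8, t9}| = 8.

8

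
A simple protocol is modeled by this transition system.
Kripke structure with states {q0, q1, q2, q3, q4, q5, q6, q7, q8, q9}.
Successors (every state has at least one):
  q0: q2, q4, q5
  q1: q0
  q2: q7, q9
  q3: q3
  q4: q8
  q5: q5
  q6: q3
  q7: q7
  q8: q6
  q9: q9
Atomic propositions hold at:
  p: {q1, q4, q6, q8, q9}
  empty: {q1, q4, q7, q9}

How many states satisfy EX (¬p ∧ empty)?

2

Sat(¬p) = {q0, q2, q3, q5, q7}
Sat(¬p ∧ empty) = {q7}
Sat(EX (¬p ∧ empty)) = {s : some successor in {q7}} = {q2, q7}
|Sat(EX (¬p ∧ empty))| = |{q2, q7}| = 2.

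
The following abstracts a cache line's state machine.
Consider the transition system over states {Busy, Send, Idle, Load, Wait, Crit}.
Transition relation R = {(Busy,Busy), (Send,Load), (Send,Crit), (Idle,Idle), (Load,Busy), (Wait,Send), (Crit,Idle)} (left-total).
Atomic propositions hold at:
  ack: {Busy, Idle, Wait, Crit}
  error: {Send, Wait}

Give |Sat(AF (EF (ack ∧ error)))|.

Sat(ack ∧ error) = {Wait}
EF (ack ∧ error): least fixpoint, start Z0 = {Wait}, add states with some successor in Z. Already a fixed point.
Sat(EF (ack ∧ error)) = {Wait}
AF (EF (ack ∧ error)): least fixpoint, start Z0 = {Wait}, add states with every successor in Z. Already a fixed point.
Sat(AF (EF (ack ∧ error))) = {Wait}
|Sat(AF (EF (ack ∧ error)))| = |{Wait}| = 1.

1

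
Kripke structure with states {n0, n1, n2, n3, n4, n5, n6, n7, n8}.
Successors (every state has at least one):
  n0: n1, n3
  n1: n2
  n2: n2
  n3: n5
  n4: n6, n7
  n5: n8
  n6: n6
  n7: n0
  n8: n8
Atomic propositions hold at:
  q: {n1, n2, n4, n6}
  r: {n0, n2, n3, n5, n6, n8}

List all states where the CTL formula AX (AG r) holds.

{n1, n2, n3, n5, n6, n8}

AG r: greatest fixpoint, start Z0 = {n0, n2, n3, n5, n6, n8}, keep only states in Sat with every successor in Z. Z1 = {n2, n3, n5, n6, n8}; fixed.
Sat(AG r) = {n2, n3, n5, n6, n8}
Sat(AX (AG r)) = {s : every successor in {n2, n3, n5, n6, n8}} = {n1, n2, n3, n5, n6, n8}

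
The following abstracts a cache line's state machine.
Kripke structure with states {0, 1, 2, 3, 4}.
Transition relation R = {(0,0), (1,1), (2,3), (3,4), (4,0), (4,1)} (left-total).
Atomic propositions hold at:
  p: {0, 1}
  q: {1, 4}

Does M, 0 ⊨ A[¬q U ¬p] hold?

No

Sat(¬q) = {0, 2, 3}
Sat(¬p) = {2, 3, 4}
A[¬q U ¬p]: least fixpoint, start Z0 = Sat(¬p) = {2, 3, 4}, add states in Sat(¬q) with every successor in Z. Already a fixed point.
Sat(A[¬q U ¬p]) = {2, 3, 4}
0 ∉ Sat(A[¬q U ¬p]) = {2, 3, 4}, so the formula does not hold at 0.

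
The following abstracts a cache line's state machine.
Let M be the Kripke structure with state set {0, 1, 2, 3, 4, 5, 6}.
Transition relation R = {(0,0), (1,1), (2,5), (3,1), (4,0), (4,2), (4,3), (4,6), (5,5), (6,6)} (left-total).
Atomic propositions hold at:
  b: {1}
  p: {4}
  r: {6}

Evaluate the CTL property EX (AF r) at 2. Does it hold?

No

AF r: least fixpoint, start Z0 = {6}, add states with every successor in Z. Already a fixed point.
Sat(AF r) = {6}
Sat(EX (AF r)) = {s : some successor in {6}} = {4, 6}
2 ∉ Sat(EX (AF r)) = {4, 6}, so the formula does not hold at 2.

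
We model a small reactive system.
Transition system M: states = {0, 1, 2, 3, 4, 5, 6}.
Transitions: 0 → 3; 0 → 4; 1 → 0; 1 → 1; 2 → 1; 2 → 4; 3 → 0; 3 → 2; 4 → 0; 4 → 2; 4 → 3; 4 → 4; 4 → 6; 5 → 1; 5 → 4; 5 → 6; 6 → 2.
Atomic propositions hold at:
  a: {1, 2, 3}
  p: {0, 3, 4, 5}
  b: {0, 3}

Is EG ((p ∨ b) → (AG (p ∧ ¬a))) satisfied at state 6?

Yes

Sat(p ∨ b) = {0, 3, 4, 5}
Sat(¬a) = {0, 4, 5, 6}
Sat(p ∧ ¬a) = {0, 4, 5}
AG (p ∧ ¬a): greatest fixpoint, start Z0 = {0, 4, 5}, keep only states in Sat with every successor in Z. Z1 = ∅; fixed.
Sat(AG (p ∧ ¬a)) = ∅
Sat((p ∨ b) → (AG (p ∧ ¬a))) = {1, 2, 6}
EG ((p ∨ b) → (AG (p ∧ ¬a))): greatest fixpoint, start Z0 = {1, 2, 6}, keep only states in Sat with some successor in Z. Already a fixed point.
Sat(EG ((p ∨ b) → (AG (p ∧ ¬a)))) = {1, 2, 6}
6 ∈ Sat(EG ((p ∨ b) → (AG (p ∧ ¬a)))) = {1, 2, 6}, so the formula holds at 6.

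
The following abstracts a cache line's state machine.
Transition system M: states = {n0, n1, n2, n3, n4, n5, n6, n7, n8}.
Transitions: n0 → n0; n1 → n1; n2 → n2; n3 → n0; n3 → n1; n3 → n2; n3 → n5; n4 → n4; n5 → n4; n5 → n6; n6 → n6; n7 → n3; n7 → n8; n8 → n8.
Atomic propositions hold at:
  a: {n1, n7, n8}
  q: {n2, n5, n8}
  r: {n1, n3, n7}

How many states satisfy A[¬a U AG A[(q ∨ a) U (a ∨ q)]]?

3

Sat(¬a) = {n0, n2, n3, n4, n5, n6}
Sat(q ∨ a) = {n1, n2, n5, n7, n8}
Sat(a ∨ q) = {n1, n2, n5, n7, n8}
A[(q ∨ a) U (a ∨ q)]: least fixpoint, start Z0 = Sat((a ∨ q)) = {n1, n2, n5, n7, n8}, add states in Sat(q ∨ a) with every successor in Z. Already a fixed point.
Sat(A[(q ∨ a) U (a ∨ q)]) = {n1, n2, n5, n7, n8}
AG A[(q ∨ a) U (a ∨ q)]: greatest fixpoint, start Z0 = {n1, n2, n5, n7, n8}, keep only states in Sat with every successor in Z. Z1 = {n1, n2, n8}; fixed.
Sat(AG A[(q ∨ a) U (a ∨ q)]) = {n1, n2, n8}
A[¬a U AG A[(q ∨ a) U (a ∨ q)]]: least fixpoint, start Z0 = Sat(AG A[(q ∨ a) U (a ∨ q)]) = {n1, n2, n8}, add states in Sat(¬a) with every successor in Z. Already a fixed point.
Sat(A[¬a U AG A[(q ∨ a) U (a ∨ q)]]) = {n1, n2, n8}
|Sat(A[¬a U AG A[(q ∨ a) U (a ∨ q)]])| = |{n1, n2, n8}| = 3.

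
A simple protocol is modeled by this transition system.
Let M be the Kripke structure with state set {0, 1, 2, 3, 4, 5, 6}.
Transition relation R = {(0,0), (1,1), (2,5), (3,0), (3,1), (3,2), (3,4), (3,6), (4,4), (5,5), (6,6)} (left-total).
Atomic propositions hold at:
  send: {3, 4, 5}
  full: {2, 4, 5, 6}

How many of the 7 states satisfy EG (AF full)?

4

AF full: least fixpoint, start Z0 = {2, 4, 5, 6}, add states with every successor in Z. Already a fixed point.
Sat(AF full) = {2, 4, 5, 6}
EG (AF full): greatest fixpoint, start Z0 = {2, 4, 5, 6}, keep only states in Sat with some successor in Z. Already a fixed point.
Sat(EG (AF full)) = {2, 4, 5, 6}
|Sat(EG (AF full))| = |{2, 4, 5, 6}| = 4.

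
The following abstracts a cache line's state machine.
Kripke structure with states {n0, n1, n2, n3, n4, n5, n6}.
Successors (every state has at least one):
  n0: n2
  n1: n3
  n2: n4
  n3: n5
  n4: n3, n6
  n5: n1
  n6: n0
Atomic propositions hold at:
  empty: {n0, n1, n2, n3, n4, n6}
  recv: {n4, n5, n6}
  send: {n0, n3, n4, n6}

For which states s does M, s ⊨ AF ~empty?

Sat(~empty) = {n5}
AF ~empty: least fixpoint, start Z0 = {n5}, add states with every successor in Z. Z1 = {n3, n5}; Z2 = {n1, n3, n5}; fixed.
Sat(AF ~empty) = {n1, n3, n5}

{n1, n3, n5}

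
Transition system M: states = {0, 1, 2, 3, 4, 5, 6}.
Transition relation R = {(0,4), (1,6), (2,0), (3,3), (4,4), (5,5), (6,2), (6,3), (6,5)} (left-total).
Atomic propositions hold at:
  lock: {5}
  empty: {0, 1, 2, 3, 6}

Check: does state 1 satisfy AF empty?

AF empty: least fixpoint, start Z0 = {0, 1, 2, 3, 6}, add states with every successor in Z. Already a fixed point.
Sat(AF empty) = {0, 1, 2, 3, 6}
1 ∈ Sat(AF empty) = {0, 1, 2, 3, 6}, so the formula holds at 1.

Yes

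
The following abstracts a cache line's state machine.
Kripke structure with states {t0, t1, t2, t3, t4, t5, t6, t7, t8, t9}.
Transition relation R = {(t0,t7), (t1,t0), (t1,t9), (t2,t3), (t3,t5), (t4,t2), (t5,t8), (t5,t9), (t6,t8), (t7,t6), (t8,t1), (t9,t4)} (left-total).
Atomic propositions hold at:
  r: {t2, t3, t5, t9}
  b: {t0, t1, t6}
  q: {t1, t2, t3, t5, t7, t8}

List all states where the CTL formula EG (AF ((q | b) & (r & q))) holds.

{t2, t3, t4, t5, t9}

Sat(q | b) = {t0, t1, t2, t3, t5, t6, t7, t8}
Sat(r & q) = {t2, t3, t5}
Sat((q | b) & (r & q)) = {t2, t3, t5}
AF ((q | b) & (r & q)): least fixpoint, start Z0 = {t2, t3, t5}, add states with every successor in Z. Z1 = {t2, t3, t4, t5}; Z2 = {t2, t3, t4, t5, t9}; fixed.
Sat(AF ((q | b) & (r & q))) = {t2, t3, t4, t5, t9}
EG (AF ((q | b) & (r & q))): greatest fixpoint, start Z0 = {t2, t3, t4, t5, t9}, keep only states in Sat with some successor in Z. Already a fixed point.
Sat(EG (AF ((q | b) & (r & q)))) = {t2, t3, t4, t5, t9}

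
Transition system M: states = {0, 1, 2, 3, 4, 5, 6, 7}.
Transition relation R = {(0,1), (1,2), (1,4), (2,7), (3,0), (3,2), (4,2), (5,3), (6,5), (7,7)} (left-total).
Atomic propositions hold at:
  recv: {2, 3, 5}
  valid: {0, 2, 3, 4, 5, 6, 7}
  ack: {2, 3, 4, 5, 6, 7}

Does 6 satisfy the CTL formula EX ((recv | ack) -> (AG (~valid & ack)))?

Sat(recv | ack) = {2, 3, 4, 5, 6, 7}
Sat(~valid) = {1}
Sat(~valid & ack) = ∅
AG (~valid & ack): greatest fixpoint, start Z0 = ∅, keep only states in Sat with every successor in Z. Already a fixed point.
Sat(AG (~valid & ack)) = ∅
Sat((recv | ack) -> (AG (~valid & ack))) = {0, 1}
Sat(EX ((recv | ack) -> (AG (~valid & ack)))) = {s : some successor in {0, 1}} = {0, 3}
6 ∉ Sat(EX ((recv | ack) -> (AG (~valid & ack)))) = {0, 3}, so the formula does not hold at 6.

No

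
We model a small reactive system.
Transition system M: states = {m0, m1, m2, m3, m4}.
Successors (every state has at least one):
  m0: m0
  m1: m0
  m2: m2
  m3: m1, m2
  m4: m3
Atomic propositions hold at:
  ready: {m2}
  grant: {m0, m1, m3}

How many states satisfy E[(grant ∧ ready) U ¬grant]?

2

Sat(grant ∧ ready) = ∅
Sat(¬grant) = {m2, m4}
E[(grant ∧ ready) U ¬grant]: least fixpoint, start Z0 = Sat(¬grant) = {m2, m4}, add states in Sat(grant ∧ ready) with some successor in Z. Already a fixed point.
Sat(E[(grant ∧ ready) U ¬grant]) = {m2, m4}
|Sat(E[(grant ∧ ready) U ¬grant])| = |{m2, m4}| = 2.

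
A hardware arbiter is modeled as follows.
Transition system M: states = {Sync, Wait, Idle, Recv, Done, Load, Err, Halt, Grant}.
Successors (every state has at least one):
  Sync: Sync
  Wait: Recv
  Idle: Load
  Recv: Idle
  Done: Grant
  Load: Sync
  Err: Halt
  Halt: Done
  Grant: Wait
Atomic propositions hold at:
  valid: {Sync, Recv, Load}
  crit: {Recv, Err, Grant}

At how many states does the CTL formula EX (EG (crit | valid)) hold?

Sat(crit | valid) = {Sync, Recv, Load, Err, Grant}
EG (crit | valid): greatest fixpoint, start Z0 = {Sync, Recv, Load, Err, Grant}, keep only states in Sat with some successor in Z. Z1 = {Sync, Load}; fixed.
Sat(EG (crit | valid)) = {Sync, Load}
Sat(EX (EG (crit | valid))) = {s : some successor in {Sync, Load}} = {Sync, Idle, Load}
|Sat(EX (EG (crit | valid)))| = |{Sync, Idle, Load}| = 3.

3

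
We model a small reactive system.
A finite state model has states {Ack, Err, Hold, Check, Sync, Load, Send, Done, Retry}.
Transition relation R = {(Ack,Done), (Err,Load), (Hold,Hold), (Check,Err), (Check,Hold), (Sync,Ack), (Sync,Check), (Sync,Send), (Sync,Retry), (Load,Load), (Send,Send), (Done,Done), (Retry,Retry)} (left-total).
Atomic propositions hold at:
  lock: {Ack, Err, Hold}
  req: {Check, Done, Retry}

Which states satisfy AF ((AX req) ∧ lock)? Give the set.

Sat(AX req) = {s : every successor in {Check, Done, Retry}} = {Ack, Done, Retry}
Sat((AX req) ∧ lock) = {Ack}
AF ((AX req) ∧ lock): least fixpoint, start Z0 = {Ack}, add states with every successor in Z. Already a fixed point.
Sat(AF ((AX req) ∧ lock)) = {Ack}

{Ack}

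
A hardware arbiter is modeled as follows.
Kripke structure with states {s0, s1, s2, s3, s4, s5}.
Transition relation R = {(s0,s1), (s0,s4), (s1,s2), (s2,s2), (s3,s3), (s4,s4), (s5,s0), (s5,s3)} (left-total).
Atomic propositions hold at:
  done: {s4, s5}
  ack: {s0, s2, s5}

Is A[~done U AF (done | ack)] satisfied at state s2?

Sat(~done) = {s0, s1, s2, s3}
Sat(done | ack) = {s0, s2, s4, s5}
AF (done | ack): least fixpoint, start Z0 = {s0, s2, s4, s5}, add states with every successor in Z. Z1 = {s0, s1, s2, s4, s5}; fixed.
Sat(AF (done | ack)) = {s0, s1, s2, s4, s5}
A[~done U AF (done | ack)]: least fixpoint, start Z0 = Sat(AF (done | ack)) = {s0, s1, s2, s4, s5}, add states in Sat(~done) with every successor in Z. Already a fixed point.
Sat(A[~done U AF (done | ack)]) = {s0, s1, s2, s4, s5}
s2 ∈ Sat(A[~done U AF (done | ack)]) = {s0, s1, s2, s4, s5}, so the formula holds at s2.

Yes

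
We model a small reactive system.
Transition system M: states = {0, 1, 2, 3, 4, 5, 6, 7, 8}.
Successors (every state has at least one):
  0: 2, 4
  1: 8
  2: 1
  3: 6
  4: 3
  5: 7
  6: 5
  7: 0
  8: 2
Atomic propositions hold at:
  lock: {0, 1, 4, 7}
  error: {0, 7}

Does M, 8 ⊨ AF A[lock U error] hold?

No

A[lock U error]: least fixpoint, start Z0 = Sat(error) = {0, 7}, add states in Sat(lock) with every successor in Z. Already a fixed point.
Sat(A[lock U error]) = {0, 7}
AF A[lock U error]: least fixpoint, start Z0 = {0, 7}, add states with every successor in Z. Z1 = {0, 5, 7}; Z2 = {0, 5, 6, 7}; Z3 = {0, 3, 5, 6, 7}; Z4 = {0, 3, 4, 5, 6, 7}; fixed.
Sat(AF A[lock U error]) = {0, 3, 4, 5, 6, 7}
8 ∉ Sat(AF A[lock U error]) = {0, 3, 4, 5, 6, 7}, so the formula does not hold at 8.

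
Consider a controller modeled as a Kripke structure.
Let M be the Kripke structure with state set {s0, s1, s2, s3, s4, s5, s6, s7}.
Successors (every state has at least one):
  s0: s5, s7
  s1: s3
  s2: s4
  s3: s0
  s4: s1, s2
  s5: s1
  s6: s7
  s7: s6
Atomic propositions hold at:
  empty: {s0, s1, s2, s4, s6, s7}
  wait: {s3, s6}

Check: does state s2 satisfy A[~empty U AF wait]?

No

Sat(~empty) = {s3, s5}
AF wait: least fixpoint, start Z0 = {s3, s6}, add states with every successor in Z. Z1 = {s1, s3, s6, s7}; Z2 = {s1, s3, s5, s6, s7}; Z3 = {s0, s1, s3, s5, s6, s7}; fixed.
Sat(AF wait) = {s0, s1, s3, s5, s6, s7}
A[~empty U AF wait]: least fixpoint, start Z0 = Sat(AF wait) = {s0, s1, s3, s5, s6, s7}, add states in Sat(~empty) with every successor in Z. Already a fixed point.
Sat(A[~empty U AF wait]) = {s0, s1, s3, s5, s6, s7}
s2 ∉ Sat(A[~empty U AF wait]) = {s0, s1, s3, s5, s6, s7}, so the formula does not hold at s2.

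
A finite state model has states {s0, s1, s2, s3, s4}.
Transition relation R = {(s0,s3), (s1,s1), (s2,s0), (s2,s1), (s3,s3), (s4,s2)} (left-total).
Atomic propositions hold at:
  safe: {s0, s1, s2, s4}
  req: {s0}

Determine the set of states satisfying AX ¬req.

Sat(¬req) = {s1, s2, s3, s4}
Sat(AX ¬req) = {s : every successor in {s1, s2, s3, s4}} = {s0, s1, s3, s4}

{s0, s1, s3, s4}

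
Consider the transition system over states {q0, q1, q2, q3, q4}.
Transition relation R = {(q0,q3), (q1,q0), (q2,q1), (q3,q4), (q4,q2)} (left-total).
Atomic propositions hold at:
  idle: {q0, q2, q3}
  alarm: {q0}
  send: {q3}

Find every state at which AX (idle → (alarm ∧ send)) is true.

{q2, q3}

Sat(alarm ∧ send) = ∅
Sat(idle → (alarm ∧ send)) = {q1, q4}
Sat(AX (idle → (alarm ∧ send))) = {s : every successor in {q1, q4}} = {q2, q3}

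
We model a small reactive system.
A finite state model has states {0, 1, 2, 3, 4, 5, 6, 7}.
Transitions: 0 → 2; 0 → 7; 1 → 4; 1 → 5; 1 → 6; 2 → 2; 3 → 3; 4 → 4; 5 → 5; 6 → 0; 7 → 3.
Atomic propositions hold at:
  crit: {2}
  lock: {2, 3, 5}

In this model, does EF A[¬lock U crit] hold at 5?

No

Sat(¬lock) = {0, 1, 4, 6, 7}
A[¬lock U crit]: least fixpoint, start Z0 = Sat(crit) = {2}, add states in Sat(¬lock) with every successor in Z. Already a fixed point.
Sat(A[¬lock U crit]) = {2}
EF A[¬lock U crit]: least fixpoint, start Z0 = {2}, add states with some successor in Z. Z1 = {0, 2}; Z2 = {0, 2, 6}; Z3 = {0, 1, 2, 6}; fixed.
Sat(EF A[¬lock U crit]) = {0, 1, 2, 6}
5 ∉ Sat(EF A[¬lock U crit]) = {0, 1, 2, 6}, so the formula does not hold at 5.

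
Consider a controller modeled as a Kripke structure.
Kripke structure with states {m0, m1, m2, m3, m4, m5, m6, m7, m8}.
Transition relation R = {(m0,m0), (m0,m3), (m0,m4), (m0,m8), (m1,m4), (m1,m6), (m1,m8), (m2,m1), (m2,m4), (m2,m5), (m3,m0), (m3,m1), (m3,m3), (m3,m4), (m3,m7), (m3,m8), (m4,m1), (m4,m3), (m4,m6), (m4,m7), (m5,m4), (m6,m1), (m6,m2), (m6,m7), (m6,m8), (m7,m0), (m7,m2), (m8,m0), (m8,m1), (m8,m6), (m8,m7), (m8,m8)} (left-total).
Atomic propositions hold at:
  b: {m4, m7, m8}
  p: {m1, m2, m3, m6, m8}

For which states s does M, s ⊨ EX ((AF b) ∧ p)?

{m0, m1, m3, m6, m8}

AF b: least fixpoint, start Z0 = {m4, m7, m8}, add states with every successor in Z. Z1 = {m4, m5, m7, m8}; fixed.
Sat(AF b) = {m4, m5, m7, m8}
Sat((AF b) ∧ p) = {m8}
Sat(EX ((AF b) ∧ p)) = {s : some successor in {m8}} = {m0, m1, m3, m6, m8}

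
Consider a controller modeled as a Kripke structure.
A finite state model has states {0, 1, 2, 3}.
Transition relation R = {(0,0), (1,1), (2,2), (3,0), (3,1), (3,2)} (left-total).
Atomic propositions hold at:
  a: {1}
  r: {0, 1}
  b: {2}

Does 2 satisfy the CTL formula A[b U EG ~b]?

Sat(~b) = {0, 1, 3}
EG ~b: greatest fixpoint, start Z0 = {0, 1, 3}, keep only states in Sat with some successor in Z. Already a fixed point.
Sat(EG ~b) = {0, 1, 3}
A[b U EG ~b]: least fixpoint, start Z0 = Sat(EG ~b) = {0, 1, 3}, add states in Sat(b) with every successor in Z. Already a fixed point.
Sat(A[b U EG ~b]) = {0, 1, 3}
2 ∉ Sat(A[b U EG ~b]) = {0, 1, 3}, so the formula does not hold at 2.

No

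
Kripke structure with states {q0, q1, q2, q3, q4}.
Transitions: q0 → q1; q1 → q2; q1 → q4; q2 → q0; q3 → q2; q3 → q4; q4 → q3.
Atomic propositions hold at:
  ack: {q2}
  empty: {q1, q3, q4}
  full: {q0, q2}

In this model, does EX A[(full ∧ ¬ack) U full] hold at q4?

Sat(¬ack) = {q0, q1, q3, q4}
Sat(full ∧ ¬ack) = {q0}
A[(full ∧ ¬ack) U full]: least fixpoint, start Z0 = Sat(full) = {q0, q2}, add states in Sat(full ∧ ¬ack) with every successor in Z. Already a fixed point.
Sat(A[(full ∧ ¬ack) U full]) = {q0, q2}
Sat(EX A[(full ∧ ¬ack) U full]) = {s : some successor in {q0, q2}} = {q1, q2, q3}
q4 ∉ Sat(EX A[(full ∧ ¬ack) U full]) = {q1, q2, q3}, so the formula does not hold at q4.

No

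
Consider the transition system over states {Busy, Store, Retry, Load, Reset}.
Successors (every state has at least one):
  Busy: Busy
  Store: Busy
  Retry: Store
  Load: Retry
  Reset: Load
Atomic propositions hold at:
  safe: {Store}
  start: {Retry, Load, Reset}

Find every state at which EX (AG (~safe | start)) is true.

Sat(~safe) = {Busy, Retry, Load, Reset}
Sat(~safe | start) = {Busy, Retry, Load, Reset}
AG (~safe | start): greatest fixpoint, start Z0 = {Busy, Retry, Load, Reset}, keep only states in Sat with every successor in Z. Z1 = {Busy, Load, Reset}; Z2 = {Busy, Reset}; Z3 = {Busy}; fixed.
Sat(AG (~safe | start)) = {Busy}
Sat(EX (AG (~safe | start))) = {s : some successor in {Busy}} = {Busy, Store}

{Busy, Store}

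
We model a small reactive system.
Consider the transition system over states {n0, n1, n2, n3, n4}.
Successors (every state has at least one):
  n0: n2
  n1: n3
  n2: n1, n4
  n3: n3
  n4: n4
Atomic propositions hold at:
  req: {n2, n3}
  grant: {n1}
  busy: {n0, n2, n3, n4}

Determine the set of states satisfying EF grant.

{n0, n1, n2}

EF grant: least fixpoint, start Z0 = {n1}, add states with some successor in Z. Z1 = {n1, n2}; Z2 = {n0, n1, n2}; fixed.
Sat(EF grant) = {n0, n1, n2}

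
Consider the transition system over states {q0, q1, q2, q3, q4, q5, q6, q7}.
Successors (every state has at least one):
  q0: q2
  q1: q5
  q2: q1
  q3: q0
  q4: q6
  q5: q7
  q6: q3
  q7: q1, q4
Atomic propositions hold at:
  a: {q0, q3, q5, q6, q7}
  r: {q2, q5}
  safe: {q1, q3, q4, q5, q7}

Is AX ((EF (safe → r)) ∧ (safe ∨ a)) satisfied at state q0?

No

Sat(safe → r) = {q0, q2, q5, q6}
EF (safe → r): least fixpoint, start Z0 = {q0, q2, q5, q6}, add states with some successor in Z. Z1 = {q0, q1, q2, q3, q4, q5, q6}; Z2 = {q0, q1, q2, q3, q4, q5, q6, q7}; fixed.
Sat(EF (safe → r)) = {q0, q1, q2, q3, q4, q5, q6, q7}
Sat(safe ∨ a) = {q0, q1, q3, q4, q5, q6, q7}
Sat((EF (safe → r)) ∧ (safe ∨ a)) = {q0, q1, q3, q4, q5, q6, q7}
Sat(AX ((EF (safe → r)) ∧ (safe ∨ a))) = {s : every successor in {q0, q1, q3, q4, q5, q6, q7}} = {q1, q2, q3, q4, q5, q6, q7}
q0 ∉ Sat(AX ((EF (safe → r)) ∧ (safe ∨ a))) = {q1, q2, q3, q4, q5, q6, q7}, so the formula does not hold at q0.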